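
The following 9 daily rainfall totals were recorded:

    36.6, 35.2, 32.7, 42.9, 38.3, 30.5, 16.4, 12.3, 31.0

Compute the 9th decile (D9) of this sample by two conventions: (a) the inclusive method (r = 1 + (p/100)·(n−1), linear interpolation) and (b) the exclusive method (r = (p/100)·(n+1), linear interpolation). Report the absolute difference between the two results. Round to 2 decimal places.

3.68

Sorted: 12.3, 16.4, 30.5, 31.0, 32.7, 35.2, 36.6, 38.3, 42.9.
n = 9.
(a) r = 8.2; between ranks 8 (38.3) and 9 (42.9): 39.22.
(b) r = 9 → value at rank 9 = 42.9.
|39.22 − 42.9| = 3.68.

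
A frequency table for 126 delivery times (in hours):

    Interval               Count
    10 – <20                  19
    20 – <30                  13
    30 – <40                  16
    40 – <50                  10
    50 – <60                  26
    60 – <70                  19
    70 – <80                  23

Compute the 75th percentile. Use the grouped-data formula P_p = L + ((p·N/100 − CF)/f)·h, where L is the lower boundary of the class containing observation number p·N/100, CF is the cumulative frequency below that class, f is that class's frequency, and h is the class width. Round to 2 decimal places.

65.53

N = 126; target position k = 75/100 · 126 = 94.5.
Cumulative frequencies: 19, 32, 48, 58, 84, 103, 126.
Observation 94.5 falls in the class 60 – <70.
L = 60, CF = 84, f = 19, h = 10.
P75 = 60 + ((94.5 − 84)/19)·10 = 60 + 5.52632 = 65.5263.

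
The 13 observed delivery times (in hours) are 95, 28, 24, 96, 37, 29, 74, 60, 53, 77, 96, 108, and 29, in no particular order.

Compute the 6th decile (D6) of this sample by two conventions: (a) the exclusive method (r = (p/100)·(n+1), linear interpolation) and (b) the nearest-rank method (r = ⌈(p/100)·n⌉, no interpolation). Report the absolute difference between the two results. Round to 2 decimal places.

Sorted: 24, 28, 29, 29, 37, 53, 60, 74, 77, 95, 96, 96, 108.
n = 13.
(a) r = 8.4; between ranks 8 (74) and 9 (77): 75.2.
(b) the nearest-rank method: rank 8 → 74.
|75.2 − 74| = 1.2.

1.20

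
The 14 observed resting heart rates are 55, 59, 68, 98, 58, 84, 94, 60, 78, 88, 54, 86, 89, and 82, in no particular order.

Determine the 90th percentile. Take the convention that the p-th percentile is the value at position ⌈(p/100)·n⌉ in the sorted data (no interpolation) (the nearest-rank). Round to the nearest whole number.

94

Sorted: 54, 55, 58, 59, 60, 68, 78, 82, 84, 86, 88, 89, 94, 98.
n = 14.
Position = ⌈90/100 · 14⌉ = ⌈12.6⌉ = 13.
The value at rank 13 is 94.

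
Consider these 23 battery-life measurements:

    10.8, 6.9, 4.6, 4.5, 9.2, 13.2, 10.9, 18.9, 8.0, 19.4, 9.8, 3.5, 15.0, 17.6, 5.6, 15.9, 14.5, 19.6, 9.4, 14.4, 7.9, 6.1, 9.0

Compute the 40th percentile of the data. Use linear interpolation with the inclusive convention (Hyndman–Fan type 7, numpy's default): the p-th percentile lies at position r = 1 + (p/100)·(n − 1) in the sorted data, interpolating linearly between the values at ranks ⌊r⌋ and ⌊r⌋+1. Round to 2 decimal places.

9.16

Sorted: 3.5, 4.5, 4.6, 5.6, 6.1, 6.9, 7.9, 8.0, 9.0, 9.2, 9.4, 9.8, 10.8, 10.9, 13.2, 14.4, 14.5, 15.0, 15.9, 17.6, 18.9, 19.4, 19.6.
n = 23.
r = 1 + (40/100)·(23 − 1) = 1 + 8.8 = 9.8.
Rank 9 is 9.0 and rank 10 is 9.2.
Interpolate: 9.0 + 0.8·(9.2 − 9.0) = 9.0 + 0.8·0.2 = 9.16.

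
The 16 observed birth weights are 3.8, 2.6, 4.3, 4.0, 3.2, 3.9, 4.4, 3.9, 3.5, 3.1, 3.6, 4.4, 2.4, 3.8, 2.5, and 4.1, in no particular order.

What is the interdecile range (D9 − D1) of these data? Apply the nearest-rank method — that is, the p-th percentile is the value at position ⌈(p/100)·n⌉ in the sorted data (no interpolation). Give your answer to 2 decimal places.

1.90

Sorted: 2.4, 2.5, 2.6, 3.1, 3.2, 3.5, 3.6, 3.8, 3.8, 3.9, 3.9, 4.0, 4.1, 4.3, 4.4, 4.4.
n = 16.
P10: rank ⌈10/100·16⌉ = 2 → 2.5.
P90: rank ⌈90/100·16⌉ = 15 → 4.4.
Difference: 4.4 − 2.5 = 1.9.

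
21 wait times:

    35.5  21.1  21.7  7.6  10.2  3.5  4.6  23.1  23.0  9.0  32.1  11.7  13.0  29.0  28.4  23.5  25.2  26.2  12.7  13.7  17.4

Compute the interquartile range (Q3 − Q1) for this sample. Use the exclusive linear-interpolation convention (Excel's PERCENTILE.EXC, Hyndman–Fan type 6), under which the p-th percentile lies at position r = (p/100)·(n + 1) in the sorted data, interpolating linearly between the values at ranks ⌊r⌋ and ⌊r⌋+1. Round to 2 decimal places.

Sorted: 3.5, 4.6, 7.6, 9.0, 10.2, 11.7, 12.7, 13.0, 13.7, 17.4, 21.1, 21.7, 23.0, 23.1, 23.5, 25.2, 26.2, 28.4, 29.0, 32.1, 35.5.
n = 21.
P25: r = 5.5; ranks 5–6 are 10.2, 11.7; interpolating gives 10.95.
P75: r = 16.5; ranks 16–17 are 25.2, 26.2; interpolating gives 25.7.
Difference: 25.7 − 10.95 = 14.75.

14.75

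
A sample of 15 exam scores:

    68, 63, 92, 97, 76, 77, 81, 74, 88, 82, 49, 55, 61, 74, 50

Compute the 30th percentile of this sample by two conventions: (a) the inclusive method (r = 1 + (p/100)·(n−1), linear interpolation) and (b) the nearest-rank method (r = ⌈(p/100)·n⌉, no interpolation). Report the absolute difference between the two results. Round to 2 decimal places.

1.00

Sorted: 49, 50, 55, 61, 63, 68, 74, 74, 76, 77, 81, 82, 88, 92, 97.
n = 15.
(a) r = 5.2; between ranks 5 (63) and 6 (68): 64.
(b) the nearest-rank method: rank 5 → 63.
|64 − 63| = 1.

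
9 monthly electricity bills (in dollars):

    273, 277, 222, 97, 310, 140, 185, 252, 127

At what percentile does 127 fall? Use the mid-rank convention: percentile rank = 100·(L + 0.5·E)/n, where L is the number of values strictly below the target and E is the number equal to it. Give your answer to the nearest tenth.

16.7

Sorted: 97, 127, 140, 185, 222, 252, 273, 277, 310.
Count below 127: L = 1; count equal: E = 1; n = 9.
Percentile rank = 100·(1 + 0.5·1)/9 = 100·1.5/9 = 16.67.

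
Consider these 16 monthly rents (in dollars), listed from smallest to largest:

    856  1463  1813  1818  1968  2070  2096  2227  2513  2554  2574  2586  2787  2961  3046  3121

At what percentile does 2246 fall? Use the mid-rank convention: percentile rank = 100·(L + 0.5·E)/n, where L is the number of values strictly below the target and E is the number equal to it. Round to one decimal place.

Count below 2246: L = 8; count equal: E = 0; n = 16.
Percentile rank = 100·(8 + 0.5·0)/16 = 100·8/16 = 50.

50.0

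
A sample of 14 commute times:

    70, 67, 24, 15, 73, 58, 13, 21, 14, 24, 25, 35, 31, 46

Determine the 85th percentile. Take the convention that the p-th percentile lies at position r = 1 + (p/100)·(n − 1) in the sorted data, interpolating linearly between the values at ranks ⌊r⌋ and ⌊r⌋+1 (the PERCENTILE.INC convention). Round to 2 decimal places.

67.15

Sorted: 13, 14, 15, 21, 24, 24, 25, 31, 35, 46, 58, 67, 70, 73.
n = 14.
r = 1 + (85/100)·(14 − 1) = 1 + 11.05 = 12.05.
Rank 12 is 67 and rank 13 is 70.
Interpolate: 67 + 0.05·(70 − 67) = 67 + 0.05·3 = 67.15.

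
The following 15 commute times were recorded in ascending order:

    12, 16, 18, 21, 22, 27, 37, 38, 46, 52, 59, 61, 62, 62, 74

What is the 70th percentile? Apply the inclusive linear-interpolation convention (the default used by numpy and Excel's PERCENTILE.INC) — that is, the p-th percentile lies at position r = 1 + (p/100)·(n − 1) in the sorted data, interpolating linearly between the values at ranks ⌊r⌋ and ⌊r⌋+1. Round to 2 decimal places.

57.60

n = 15.
r = 1 + (70/100)·(15 − 1) = 1 + 9.8 = 10.8.
Rank 10 is 52 and rank 11 is 59.
Interpolate: 52 + 0.8·(59 − 52) = 52 + 0.8·7 = 57.6.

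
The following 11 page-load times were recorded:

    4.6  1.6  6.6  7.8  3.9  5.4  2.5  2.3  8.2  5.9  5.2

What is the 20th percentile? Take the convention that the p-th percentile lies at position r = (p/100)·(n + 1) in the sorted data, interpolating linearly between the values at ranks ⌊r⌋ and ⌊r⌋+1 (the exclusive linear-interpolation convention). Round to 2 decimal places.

2.38

Sorted: 1.6, 2.3, 2.5, 3.9, 4.6, 5.2, 5.4, 5.9, 6.6, 7.8, 8.2.
n = 11.
r = (20/100)·(11 + 1) = 2.4.
Rank 2 is 2.3 and rank 3 is 2.5.
Interpolate: 2.3 + 0.4·(2.5 − 2.3) = 2.3 + 0.4·0.2 = 2.38.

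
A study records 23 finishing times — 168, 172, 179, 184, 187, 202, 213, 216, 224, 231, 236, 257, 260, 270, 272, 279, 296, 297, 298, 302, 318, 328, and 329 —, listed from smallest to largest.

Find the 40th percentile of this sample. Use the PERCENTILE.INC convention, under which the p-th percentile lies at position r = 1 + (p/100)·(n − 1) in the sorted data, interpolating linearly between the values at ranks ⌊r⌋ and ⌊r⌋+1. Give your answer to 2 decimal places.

n = 23.
r = 1 + (40/100)·(23 − 1) = 1 + 8.8 = 9.8.
Rank 9 is 224 and rank 10 is 231.
Interpolate: 224 + 0.8·(231 − 224) = 224 + 0.8·7 = 229.6.

229.60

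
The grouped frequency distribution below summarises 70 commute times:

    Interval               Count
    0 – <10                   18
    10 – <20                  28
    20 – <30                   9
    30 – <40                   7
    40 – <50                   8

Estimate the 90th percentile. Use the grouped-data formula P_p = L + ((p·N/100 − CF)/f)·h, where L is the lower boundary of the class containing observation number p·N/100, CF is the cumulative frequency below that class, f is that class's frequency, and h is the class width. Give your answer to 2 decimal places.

41.25

N = 70; target position k = 90/100 · 70 = 63.
Cumulative frequencies: 18, 46, 55, 62, 70.
Observation 63 falls in the class 40 – <50.
L = 40, CF = 62, f = 8, h = 10.
P90 = 40 + ((63 − 62)/8)·10 = 40 + 1.25 = 41.25.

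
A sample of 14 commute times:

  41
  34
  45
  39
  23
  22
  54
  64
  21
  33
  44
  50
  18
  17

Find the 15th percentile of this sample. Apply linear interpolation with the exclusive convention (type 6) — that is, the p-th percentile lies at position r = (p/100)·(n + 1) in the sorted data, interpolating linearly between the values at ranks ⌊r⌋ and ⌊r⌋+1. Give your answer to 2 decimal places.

Sorted: 17, 18, 21, 22, 23, 33, 34, 39, 41, 44, 45, 50, 54, 64.
n = 14.
r = (15/100)·(14 + 1) = 2.25.
Rank 2 is 18 and rank 3 is 21.
Interpolate: 18 + 0.25·(21 − 18) = 18 + 0.25·3 = 18.75.

18.75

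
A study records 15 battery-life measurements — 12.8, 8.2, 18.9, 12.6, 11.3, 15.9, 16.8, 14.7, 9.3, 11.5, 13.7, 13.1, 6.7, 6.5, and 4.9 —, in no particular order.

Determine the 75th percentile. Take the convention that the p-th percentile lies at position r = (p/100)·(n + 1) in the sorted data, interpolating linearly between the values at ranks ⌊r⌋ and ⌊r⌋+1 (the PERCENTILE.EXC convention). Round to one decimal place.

14.7

Sorted: 4.9, 6.5, 6.7, 8.2, 9.3, 11.3, 11.5, 12.6, 12.8, 13.1, 13.7, 14.7, 15.9, 16.8, 18.9.
n = 15.
r = (75/100)·(15 + 1) = 12.
r is an integer, so P75 is the value at rank 12: 14.7.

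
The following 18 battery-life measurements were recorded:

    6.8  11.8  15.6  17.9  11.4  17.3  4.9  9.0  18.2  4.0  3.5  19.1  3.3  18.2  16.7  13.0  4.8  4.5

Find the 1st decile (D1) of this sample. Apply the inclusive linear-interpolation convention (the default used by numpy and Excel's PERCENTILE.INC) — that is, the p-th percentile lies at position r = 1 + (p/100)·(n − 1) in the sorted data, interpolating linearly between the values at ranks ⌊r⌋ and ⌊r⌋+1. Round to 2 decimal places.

Sorted: 3.3, 3.5, 4.0, 4.5, 4.8, 4.9, 6.8, 9.0, 11.4, 11.8, 13.0, 15.6, 16.7, 17.3, 17.9, 18.2, 18.2, 19.1.
n = 18.
r = 1 + (10/100)·(18 − 1) = 1 + 1.7 = 2.7.
Rank 2 is 3.5 and rank 3 is 4.0.
Interpolate: 3.5 + 0.7·(4.0 − 3.5) = 3.5 + 0.7·0.5 = 3.85.

3.85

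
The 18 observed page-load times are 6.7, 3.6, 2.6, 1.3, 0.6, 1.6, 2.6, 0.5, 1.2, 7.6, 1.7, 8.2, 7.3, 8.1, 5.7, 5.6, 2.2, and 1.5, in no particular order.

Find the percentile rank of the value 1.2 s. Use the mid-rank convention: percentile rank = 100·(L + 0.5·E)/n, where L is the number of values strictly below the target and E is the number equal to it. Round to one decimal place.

Sorted: 0.5, 0.6, 1.2, 1.3, 1.5, 1.6, 1.7, 2.2, 2.6, 2.6, 3.6, 5.6, 5.7, 6.7, 7.3, 7.6, 8.1, 8.2.
Count below 1.2: L = 2; count equal: E = 1; n = 18.
Percentile rank = 100·(2 + 0.5·1)/18 = 100·2.5/18 = 13.89.

13.9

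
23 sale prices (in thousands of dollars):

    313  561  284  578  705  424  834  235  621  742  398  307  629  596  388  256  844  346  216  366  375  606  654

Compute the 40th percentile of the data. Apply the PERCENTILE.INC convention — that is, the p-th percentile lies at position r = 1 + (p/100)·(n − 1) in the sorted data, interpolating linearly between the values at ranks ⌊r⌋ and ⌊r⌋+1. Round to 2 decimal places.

385.40

Sorted: 216, 235, 256, 284, 307, 313, 346, 366, 375, 388, 398, 424, 561, 578, 596, 606, 621, 629, 654, 705, 742, 834, 844.
n = 23.
r = 1 + (40/100)·(23 − 1) = 1 + 8.8 = 9.8.
Rank 9 is 375 and rank 10 is 388.
Interpolate: 375 + 0.8·(388 − 375) = 375 + 0.8·13 = 385.4.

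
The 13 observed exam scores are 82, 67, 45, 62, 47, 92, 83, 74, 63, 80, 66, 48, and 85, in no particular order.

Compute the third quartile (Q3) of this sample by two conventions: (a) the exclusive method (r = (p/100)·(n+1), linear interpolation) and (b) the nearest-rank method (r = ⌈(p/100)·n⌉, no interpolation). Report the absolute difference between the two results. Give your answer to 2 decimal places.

0.50

Sorted: 45, 47, 48, 62, 63, 66, 67, 74, 80, 82, 83, 85, 92.
n = 13.
(a) r = 10.5; between ranks 10 (82) and 11 (83): 82.5.
(b) the nearest-rank method: rank 10 → 82.
|82.5 − 82| = 0.5.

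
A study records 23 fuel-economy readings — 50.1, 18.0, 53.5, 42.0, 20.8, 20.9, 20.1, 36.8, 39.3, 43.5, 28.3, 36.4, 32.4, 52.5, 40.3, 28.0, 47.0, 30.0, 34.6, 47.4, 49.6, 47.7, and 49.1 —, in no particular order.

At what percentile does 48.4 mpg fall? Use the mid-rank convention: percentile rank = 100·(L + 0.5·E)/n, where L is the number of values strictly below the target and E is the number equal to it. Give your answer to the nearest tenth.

Sorted: 18.0, 20.1, 20.8, 20.9, 28.0, 28.3, 30.0, 32.4, 34.6, 36.4, 36.8, 39.3, 40.3, 42.0, 43.5, 47.0, 47.4, 47.7, 49.1, 49.6, 50.1, 52.5, 53.5.
Count below 48.4: L = 18; count equal: E = 0; n = 23.
Percentile rank = 100·(18 + 0.5·0)/23 = 100·18/23 = 78.26.

78.3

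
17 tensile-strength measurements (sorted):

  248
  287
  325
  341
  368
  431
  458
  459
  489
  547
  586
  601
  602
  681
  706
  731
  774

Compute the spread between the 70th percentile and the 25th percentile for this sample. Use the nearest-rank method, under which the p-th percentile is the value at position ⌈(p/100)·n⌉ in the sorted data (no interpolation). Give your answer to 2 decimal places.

n = 17.
P25: rank ⌈25/100·17⌉ = 5 → 368.
P70: rank ⌈70/100·17⌉ = 12 → 601.
Difference: 601 − 368 = 233.

233.00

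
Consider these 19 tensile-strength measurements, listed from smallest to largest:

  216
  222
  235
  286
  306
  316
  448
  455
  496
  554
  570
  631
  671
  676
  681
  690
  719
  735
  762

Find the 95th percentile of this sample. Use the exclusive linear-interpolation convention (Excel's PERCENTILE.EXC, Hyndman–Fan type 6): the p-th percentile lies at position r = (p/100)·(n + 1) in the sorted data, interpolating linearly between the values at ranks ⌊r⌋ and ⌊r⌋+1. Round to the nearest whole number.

762

n = 19.
r = (95/100)·(19 + 1) = 19.
r is an integer, so P95 is the value at rank 19: 762.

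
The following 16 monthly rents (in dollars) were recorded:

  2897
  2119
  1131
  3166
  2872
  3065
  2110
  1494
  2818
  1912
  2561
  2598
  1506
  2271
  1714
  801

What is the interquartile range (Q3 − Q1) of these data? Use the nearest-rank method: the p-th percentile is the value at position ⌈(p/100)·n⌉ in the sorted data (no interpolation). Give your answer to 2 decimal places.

1312.00

Sorted: 801, 1131, 1494, 1506, 1714, 1912, 2110, 2119, 2271, 2561, 2598, 2818, 2872, 2897, 3065, 3166.
n = 16.
P25: rank ⌈25/100·16⌉ = 4 → 1506.
P75: rank ⌈75/100·16⌉ = 12 → 2818.
Difference: 2818 − 1506 = 1312.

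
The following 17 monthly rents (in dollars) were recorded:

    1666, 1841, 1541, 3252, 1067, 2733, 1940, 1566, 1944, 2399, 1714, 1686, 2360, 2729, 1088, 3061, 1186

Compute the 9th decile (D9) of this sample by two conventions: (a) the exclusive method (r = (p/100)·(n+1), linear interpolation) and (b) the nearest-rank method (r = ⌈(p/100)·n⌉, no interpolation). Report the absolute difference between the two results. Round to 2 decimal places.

38.20

Sorted: 1067, 1088, 1186, 1541, 1566, 1666, 1686, 1714, 1841, 1940, 1944, 2360, 2399, 2729, 2733, 3061, 3252.
n = 17.
(a) r = 16.2; between ranks 16 (3061) and 17 (3252): 3099.2.
(b) the nearest-rank method: rank 16 → 3061.
|3099.2 − 3061| = 38.2.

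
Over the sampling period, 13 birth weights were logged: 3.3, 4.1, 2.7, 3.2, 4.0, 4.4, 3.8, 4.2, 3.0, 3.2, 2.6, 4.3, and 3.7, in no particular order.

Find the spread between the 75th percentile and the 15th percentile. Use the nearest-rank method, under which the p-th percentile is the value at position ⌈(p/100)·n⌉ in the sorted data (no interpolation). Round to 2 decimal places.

1.40

Sorted: 2.6, 2.7, 3.0, 3.2, 3.2, 3.3, 3.7, 3.8, 4.0, 4.1, 4.2, 4.3, 4.4.
n = 13.
P15: rank ⌈15/100·13⌉ = 2 → 2.7.
P75: rank ⌈75/100·13⌉ = 10 → 4.1.
Difference: 4.1 − 2.7 = 1.4.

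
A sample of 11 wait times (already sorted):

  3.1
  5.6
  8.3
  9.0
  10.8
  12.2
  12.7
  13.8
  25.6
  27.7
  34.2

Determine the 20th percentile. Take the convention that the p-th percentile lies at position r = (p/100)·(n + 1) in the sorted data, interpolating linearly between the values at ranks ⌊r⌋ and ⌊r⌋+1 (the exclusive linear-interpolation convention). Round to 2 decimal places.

6.68

n = 11.
r = (20/100)·(11 + 1) = 2.4.
Rank 2 is 5.6 and rank 3 is 8.3.
Interpolate: 5.6 + 0.4·(8.3 − 5.6) = 5.6 + 0.4·2.7 = 6.68.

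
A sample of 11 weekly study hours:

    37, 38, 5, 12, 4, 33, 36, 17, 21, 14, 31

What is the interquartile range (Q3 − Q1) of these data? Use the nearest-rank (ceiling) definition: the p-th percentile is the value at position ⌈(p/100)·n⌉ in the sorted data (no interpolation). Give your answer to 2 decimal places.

Sorted: 4, 5, 12, 14, 17, 21, 31, 33, 36, 37, 38.
n = 11.
P25: rank ⌈25/100·11⌉ = 3 → 12.
P75: rank ⌈75/100·11⌉ = 9 → 36.
Difference: 36 − 12 = 24.

24.00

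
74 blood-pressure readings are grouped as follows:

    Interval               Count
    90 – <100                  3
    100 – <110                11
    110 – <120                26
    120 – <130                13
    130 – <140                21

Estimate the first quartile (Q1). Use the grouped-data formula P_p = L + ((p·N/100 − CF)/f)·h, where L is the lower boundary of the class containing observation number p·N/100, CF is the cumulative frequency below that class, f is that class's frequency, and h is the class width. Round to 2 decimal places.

N = 74; target position k = 25/100 · 74 = 18.5.
Cumulative frequencies: 3, 14, 40, 53, 74.
Observation 18.5 falls in the class 110 – <120.
L = 110, CF = 14, f = 26, h = 10.
P25 = 110 + ((18.5 − 14)/26)·10 = 110 + 1.73077 = 111.731.

111.73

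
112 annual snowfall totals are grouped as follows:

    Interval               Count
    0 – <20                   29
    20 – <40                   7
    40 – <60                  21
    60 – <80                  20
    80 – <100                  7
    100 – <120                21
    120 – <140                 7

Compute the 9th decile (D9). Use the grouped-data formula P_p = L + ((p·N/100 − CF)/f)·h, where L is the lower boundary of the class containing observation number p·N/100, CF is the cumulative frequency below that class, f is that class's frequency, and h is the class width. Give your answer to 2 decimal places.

116.00

N = 112; target position k = 90/100 · 112 = 100.8.
Cumulative frequencies: 29, 36, 57, 77, 84, 105, 112.
Observation 100.8 falls in the class 100 – <120.
L = 100, CF = 84, f = 21, h = 20.
P90 = 100 + ((100.8 − 84)/21)·20 = 100 + 16 = 116.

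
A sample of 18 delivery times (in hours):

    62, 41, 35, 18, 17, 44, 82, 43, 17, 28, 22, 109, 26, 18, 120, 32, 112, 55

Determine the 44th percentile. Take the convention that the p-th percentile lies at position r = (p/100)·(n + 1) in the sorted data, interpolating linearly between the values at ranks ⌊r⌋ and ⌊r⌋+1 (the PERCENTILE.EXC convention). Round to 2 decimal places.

33.08

Sorted: 17, 17, 18, 18, 22, 26, 28, 32, 35, 41, 43, 44, 55, 62, 82, 109, 112, 120.
n = 18.
r = (44/100)·(18 + 1) = 8.36.
Rank 8 is 32 and rank 9 is 35.
Interpolate: 32 + 0.36·(35 − 32) = 32 + 0.36·3 = 33.08.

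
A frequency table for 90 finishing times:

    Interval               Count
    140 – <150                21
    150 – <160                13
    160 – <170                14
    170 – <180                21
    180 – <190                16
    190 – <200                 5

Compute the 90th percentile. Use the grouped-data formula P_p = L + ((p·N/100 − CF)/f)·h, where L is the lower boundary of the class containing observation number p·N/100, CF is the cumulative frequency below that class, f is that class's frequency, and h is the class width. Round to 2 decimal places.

187.50

N = 90; target position k = 90/100 · 90 = 81.
Cumulative frequencies: 21, 34, 48, 69, 85, 90.
Observation 81 falls in the class 180 – <190.
L = 180, CF = 69, f = 16, h = 10.
P90 = 180 + ((81 − 69)/16)·10 = 180 + 7.5 = 187.5.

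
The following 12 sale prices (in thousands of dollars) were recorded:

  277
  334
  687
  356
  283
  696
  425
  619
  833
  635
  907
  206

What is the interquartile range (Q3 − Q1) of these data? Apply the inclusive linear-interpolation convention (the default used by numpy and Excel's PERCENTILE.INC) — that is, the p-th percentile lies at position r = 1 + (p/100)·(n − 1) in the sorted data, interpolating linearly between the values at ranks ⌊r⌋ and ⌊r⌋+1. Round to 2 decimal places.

Sorted: 206, 277, 283, 334, 356, 425, 619, 635, 687, 696, 833, 907.
n = 12.
P25: r = 3.75; ranks 3–4 are 283, 334; interpolating gives 321.25.
P75: r = 9.25; ranks 9–10 are 687, 696; interpolating gives 689.25.
Difference: 689.25 − 321.25 = 368.

368.00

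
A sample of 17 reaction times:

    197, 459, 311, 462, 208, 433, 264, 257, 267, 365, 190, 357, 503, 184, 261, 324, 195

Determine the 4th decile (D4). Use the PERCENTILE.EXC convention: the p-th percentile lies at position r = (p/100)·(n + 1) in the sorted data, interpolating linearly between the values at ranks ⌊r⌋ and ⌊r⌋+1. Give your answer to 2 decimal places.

Sorted: 184, 190, 195, 197, 208, 257, 261, 264, 267, 311, 324, 357, 365, 433, 459, 462, 503.
n = 17.
r = (40/100)·(17 + 1) = 7.2.
Rank 7 is 261 and rank 8 is 264.
Interpolate: 261 + 0.2·(264 − 261) = 261 + 0.2·3 = 261.6.

261.60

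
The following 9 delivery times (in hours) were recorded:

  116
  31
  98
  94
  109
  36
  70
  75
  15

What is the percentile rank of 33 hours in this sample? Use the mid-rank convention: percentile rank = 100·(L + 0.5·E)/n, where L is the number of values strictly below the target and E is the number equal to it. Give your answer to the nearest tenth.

Sorted: 15, 31, 36, 70, 75, 94, 98, 109, 116.
Count below 33: L = 2; count equal: E = 0; n = 9.
Percentile rank = 100·(2 + 0.5·0)/9 = 100·2/9 = 22.22.

22.2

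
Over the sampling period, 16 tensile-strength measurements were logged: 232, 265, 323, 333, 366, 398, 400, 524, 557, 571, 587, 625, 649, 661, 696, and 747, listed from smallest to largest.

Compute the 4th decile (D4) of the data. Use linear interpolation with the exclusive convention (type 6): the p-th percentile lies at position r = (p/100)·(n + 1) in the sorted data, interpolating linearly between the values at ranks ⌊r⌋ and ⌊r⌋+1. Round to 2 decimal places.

399.60

n = 16.
r = (40/100)·(16 + 1) = 6.8.
Rank 6 is 398 and rank 7 is 400.
Interpolate: 398 + 0.8·(400 − 398) = 398 + 0.8·2 = 399.6.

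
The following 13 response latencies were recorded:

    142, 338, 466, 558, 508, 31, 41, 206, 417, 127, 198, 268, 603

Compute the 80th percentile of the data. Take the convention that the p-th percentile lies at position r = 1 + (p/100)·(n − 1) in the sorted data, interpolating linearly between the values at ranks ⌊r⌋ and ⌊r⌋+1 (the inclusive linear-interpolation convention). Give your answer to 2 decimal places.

Sorted: 31, 41, 127, 142, 198, 206, 268, 338, 417, 466, 508, 558, 603.
n = 13.
r = 1 + (80/100)·(13 − 1) = 1 + 9.6 = 10.6.
Rank 10 is 466 and rank 11 is 508.
Interpolate: 466 + 0.6·(508 − 466) = 466 + 0.6·42 = 491.2.

491.20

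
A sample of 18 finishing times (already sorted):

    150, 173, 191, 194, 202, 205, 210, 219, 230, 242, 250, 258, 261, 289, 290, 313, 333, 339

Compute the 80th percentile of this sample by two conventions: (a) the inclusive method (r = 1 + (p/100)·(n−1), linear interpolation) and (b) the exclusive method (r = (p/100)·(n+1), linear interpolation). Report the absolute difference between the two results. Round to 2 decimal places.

n = 18.
(a) r = 14.6; between ranks 14 (289) and 15 (290): 289.6.
(b) r = 15.2; between ranks 15 (290) and 16 (313): 294.6.
|289.6 − 294.6| = 5.

5.00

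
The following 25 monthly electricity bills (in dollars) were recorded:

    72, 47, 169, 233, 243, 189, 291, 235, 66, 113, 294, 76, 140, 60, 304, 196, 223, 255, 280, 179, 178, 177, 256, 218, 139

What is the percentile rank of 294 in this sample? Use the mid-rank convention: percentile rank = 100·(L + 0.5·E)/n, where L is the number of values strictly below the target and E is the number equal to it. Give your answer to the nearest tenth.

94.0

Sorted: 47, 60, 66, 72, 76, 113, 139, 140, 169, 177, 178, 179, 189, 196, 218, 223, 233, 235, 243, 255, 256, 280, 291, 294, 304.
Count below 294: L = 23; count equal: E = 1; n = 25.
Percentile rank = 100·(23 + 0.5·1)/25 = 100·23.5/25 = 94.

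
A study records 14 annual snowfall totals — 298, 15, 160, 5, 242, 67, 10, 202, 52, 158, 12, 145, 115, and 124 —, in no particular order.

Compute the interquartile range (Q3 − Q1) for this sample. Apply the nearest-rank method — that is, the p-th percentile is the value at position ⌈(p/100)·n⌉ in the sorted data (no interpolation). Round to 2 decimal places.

Sorted: 5, 10, 12, 15, 52, 67, 115, 124, 145, 158, 160, 202, 242, 298.
n = 14.
P25: rank ⌈25/100·14⌉ = 4 → 15.
P75: rank ⌈75/100·14⌉ = 11 → 160.
Difference: 160 − 15 = 145.

145.00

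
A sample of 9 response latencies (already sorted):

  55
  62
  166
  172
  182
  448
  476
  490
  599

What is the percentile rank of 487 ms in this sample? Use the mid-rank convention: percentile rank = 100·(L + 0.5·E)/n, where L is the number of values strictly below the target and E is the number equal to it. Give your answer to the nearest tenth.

77.8

Count below 487: L = 7; count equal: E = 0; n = 9.
Percentile rank = 100·(7 + 0.5·0)/9 = 100·7/9 = 77.78.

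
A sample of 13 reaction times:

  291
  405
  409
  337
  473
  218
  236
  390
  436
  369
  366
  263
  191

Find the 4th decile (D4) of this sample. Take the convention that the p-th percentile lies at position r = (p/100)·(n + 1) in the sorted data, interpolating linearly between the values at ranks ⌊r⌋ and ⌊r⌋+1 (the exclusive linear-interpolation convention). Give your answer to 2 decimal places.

318.60

Sorted: 191, 218, 236, 263, 291, 337, 366, 369, 390, 405, 409, 436, 473.
n = 13.
r = (40/100)·(13 + 1) = 5.6.
Rank 5 is 291 and rank 6 is 337.
Interpolate: 291 + 0.6·(337 − 291) = 291 + 0.6·46 = 318.6.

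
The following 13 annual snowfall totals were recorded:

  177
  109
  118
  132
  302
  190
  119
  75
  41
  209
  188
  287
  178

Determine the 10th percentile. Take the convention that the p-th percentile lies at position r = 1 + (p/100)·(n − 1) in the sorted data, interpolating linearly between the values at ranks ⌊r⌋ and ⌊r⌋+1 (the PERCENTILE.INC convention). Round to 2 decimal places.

Sorted: 41, 75, 109, 118, 119, 132, 177, 178, 188, 190, 209, 287, 302.
n = 13.
r = 1 + (10/100)·(13 − 1) = 1 + 1.2 = 2.2.
Rank 2 is 75 and rank 3 is 109.
Interpolate: 75 + 0.2·(109 − 75) = 75 + 0.2·34 = 81.8.

81.80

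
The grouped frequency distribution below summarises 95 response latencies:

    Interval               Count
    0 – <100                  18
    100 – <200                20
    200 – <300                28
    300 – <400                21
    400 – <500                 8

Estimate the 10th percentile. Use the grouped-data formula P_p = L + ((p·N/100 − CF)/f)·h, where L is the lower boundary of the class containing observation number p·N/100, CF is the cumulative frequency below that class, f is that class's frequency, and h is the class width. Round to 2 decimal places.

N = 95; target position k = 10/100 · 95 = 9.5.
Cumulative frequencies: 18, 38, 66, 87, 95.
Observation 9.5 falls in the class 0 – <100.
L = 0, CF = 0, f = 18, h = 100.
P10 = 0 + ((9.5 − 0)/18)·100 = 0 + 52.7778 = 52.7778.

52.78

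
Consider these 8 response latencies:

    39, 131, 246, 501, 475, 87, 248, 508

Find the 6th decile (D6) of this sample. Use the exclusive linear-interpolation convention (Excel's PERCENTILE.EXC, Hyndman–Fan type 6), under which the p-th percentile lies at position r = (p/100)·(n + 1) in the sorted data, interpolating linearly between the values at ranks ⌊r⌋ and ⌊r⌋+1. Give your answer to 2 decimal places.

338.80

Sorted: 39, 87, 131, 246, 248, 475, 501, 508.
n = 8.
r = (60/100)·(8 + 1) = 5.4.
Rank 5 is 248 and rank 6 is 475.
Interpolate: 248 + 0.4·(475 − 248) = 248 + 0.4·227 = 338.8.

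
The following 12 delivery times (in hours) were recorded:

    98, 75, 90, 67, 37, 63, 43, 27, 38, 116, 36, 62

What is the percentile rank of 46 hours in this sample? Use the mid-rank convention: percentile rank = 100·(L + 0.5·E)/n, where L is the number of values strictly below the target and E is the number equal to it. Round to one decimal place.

Sorted: 27, 36, 37, 38, 43, 62, 63, 67, 75, 90, 98, 116.
Count below 46: L = 5; count equal: E = 0; n = 12.
Percentile rank = 100·(5 + 0.5·0)/12 = 100·5/12 = 41.67.

41.7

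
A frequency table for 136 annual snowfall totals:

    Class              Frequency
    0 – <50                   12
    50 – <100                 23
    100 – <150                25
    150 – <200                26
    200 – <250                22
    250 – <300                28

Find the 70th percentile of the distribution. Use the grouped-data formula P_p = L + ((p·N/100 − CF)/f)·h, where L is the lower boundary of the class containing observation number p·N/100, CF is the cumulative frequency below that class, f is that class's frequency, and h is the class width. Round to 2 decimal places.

N = 136; target position k = 70/100 · 136 = 95.2.
Cumulative frequencies: 12, 35, 60, 86, 108, 136.
Observation 95.2 falls in the class 200 – <250.
L = 200, CF = 86, f = 22, h = 50.
P70 = 200 + ((95.2 − 86)/22)·50 = 200 + 20.9091 = 220.909.

220.91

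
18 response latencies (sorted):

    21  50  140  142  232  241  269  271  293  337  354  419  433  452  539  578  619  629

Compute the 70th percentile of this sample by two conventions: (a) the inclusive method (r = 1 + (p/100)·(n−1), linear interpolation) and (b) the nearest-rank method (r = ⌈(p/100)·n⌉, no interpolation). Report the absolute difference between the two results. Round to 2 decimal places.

1.40

n = 18.
(a) r = 12.9; between ranks 12 (419) and 13 (433): 431.6.
(b) the nearest-rank method: rank 13 → 433.
|431.6 − 433| = 1.4.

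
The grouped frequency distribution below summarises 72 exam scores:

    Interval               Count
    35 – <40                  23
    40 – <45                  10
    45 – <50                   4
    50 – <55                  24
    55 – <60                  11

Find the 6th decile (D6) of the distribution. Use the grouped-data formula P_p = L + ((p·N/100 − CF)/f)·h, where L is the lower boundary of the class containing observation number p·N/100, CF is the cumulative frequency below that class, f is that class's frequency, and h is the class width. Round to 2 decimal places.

N = 72; target position k = 60/100 · 72 = 43.2.
Cumulative frequencies: 23, 33, 37, 61, 72.
Observation 43.2 falls in the class 50 – <55.
L = 50, CF = 37, f = 24, h = 5.
P60 = 50 + ((43.2 − 37)/24)·5 = 50 + 1.29167 = 51.2917.

51.29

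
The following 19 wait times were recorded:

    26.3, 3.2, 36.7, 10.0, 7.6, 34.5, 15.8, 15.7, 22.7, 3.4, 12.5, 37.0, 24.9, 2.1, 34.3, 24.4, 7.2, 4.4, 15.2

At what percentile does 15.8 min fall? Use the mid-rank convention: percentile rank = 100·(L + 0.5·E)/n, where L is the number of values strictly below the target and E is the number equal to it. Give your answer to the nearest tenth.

55.3

Sorted: 2.1, 3.2, 3.4, 4.4, 7.2, 7.6, 10.0, 12.5, 15.2, 15.7, 15.8, 22.7, 24.4, 24.9, 26.3, 34.3, 34.5, 36.7, 37.0.
Count below 15.8: L = 10; count equal: E = 1; n = 19.
Percentile rank = 100·(10 + 0.5·1)/19 = 100·10.5/19 = 55.26.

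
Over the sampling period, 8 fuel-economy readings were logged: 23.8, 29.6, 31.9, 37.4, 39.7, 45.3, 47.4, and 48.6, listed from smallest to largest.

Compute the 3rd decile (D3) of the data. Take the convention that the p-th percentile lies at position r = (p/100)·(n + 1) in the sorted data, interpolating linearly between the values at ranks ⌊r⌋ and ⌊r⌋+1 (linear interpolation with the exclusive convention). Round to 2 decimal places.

n = 8.
r = (30/100)·(8 + 1) = 2.7.
Rank 2 is 29.6 and rank 3 is 31.9.
Interpolate: 29.6 + 0.7·(31.9 − 29.6) = 29.6 + 0.7·2.3 = 31.21.

31.21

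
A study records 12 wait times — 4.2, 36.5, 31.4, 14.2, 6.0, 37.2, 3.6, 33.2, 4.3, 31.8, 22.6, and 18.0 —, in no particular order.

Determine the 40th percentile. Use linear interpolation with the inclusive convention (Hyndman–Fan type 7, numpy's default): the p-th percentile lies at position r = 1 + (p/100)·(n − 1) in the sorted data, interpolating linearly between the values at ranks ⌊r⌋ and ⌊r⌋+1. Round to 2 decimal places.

15.72

Sorted: 3.6, 4.2, 4.3, 6.0, 14.2, 18.0, 22.6, 31.4, 31.8, 33.2, 36.5, 37.2.
n = 12.
r = 1 + (40/100)·(12 − 1) = 1 + 4.4 = 5.4.
Rank 5 is 14.2 and rank 6 is 18.0.
Interpolate: 14.2 + 0.4·(18.0 − 14.2) = 14.2 + 0.4·3.8 = 15.72.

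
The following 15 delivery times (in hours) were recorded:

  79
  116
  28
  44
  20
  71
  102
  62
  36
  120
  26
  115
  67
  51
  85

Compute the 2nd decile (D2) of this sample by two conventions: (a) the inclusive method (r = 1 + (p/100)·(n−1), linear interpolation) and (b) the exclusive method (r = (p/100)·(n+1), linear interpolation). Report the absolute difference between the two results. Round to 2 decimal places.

4.80

Sorted: 20, 26, 28, 36, 44, 51, 62, 67, 71, 79, 85, 102, 115, 116, 120.
n = 15.
(a) r = 3.8; between ranks 3 (28) and 4 (36): 34.4.
(b) r = 3.2; between ranks 3 (28) and 4 (36): 29.6.
|34.4 − 29.6| = 4.8.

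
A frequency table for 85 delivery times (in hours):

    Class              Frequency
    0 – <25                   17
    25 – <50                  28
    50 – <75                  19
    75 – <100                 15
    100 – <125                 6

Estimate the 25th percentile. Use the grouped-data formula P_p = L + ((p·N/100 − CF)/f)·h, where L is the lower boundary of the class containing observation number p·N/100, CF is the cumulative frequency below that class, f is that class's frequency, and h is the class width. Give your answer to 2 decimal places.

N = 85; target position k = 25/100 · 85 = 21.25.
Cumulative frequencies: 17, 45, 64, 79, 85.
Observation 21.25 falls in the class 25 – <50.
L = 25, CF = 17, f = 28, h = 25.
P25 = 25 + ((21.25 − 17)/28)·25 = 25 + 3.79464 = 28.7946.

28.79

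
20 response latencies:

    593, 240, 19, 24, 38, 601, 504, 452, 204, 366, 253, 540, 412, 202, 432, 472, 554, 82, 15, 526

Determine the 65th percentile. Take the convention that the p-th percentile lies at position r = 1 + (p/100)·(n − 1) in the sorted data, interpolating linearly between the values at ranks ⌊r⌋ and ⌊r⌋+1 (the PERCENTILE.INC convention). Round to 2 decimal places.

Sorted: 15, 19, 24, 38, 82, 202, 204, 240, 253, 366, 412, 432, 452, 472, 504, 526, 540, 554, 593, 601.
n = 20.
r = 1 + (65/100)·(20 − 1) = 1 + 12.35 = 13.35.
Rank 13 is 452 and rank 14 is 472.
Interpolate: 452 + 0.35·(472 − 452) = 452 + 0.35·20 = 459.

459.00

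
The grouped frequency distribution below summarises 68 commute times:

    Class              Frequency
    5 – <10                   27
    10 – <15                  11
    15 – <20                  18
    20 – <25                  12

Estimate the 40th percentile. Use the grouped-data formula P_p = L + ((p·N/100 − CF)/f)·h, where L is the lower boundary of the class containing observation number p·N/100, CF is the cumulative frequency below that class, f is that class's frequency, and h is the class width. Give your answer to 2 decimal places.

10.09

N = 68; target position k = 40/100 · 68 = 27.2.
Cumulative frequencies: 27, 38, 56, 68.
Observation 27.2 falls in the class 10 – <15.
L = 10, CF = 27, f = 11, h = 5.
P40 = 10 + ((27.2 − 27)/11)·5 = 10 + 0.0909091 = 10.0909.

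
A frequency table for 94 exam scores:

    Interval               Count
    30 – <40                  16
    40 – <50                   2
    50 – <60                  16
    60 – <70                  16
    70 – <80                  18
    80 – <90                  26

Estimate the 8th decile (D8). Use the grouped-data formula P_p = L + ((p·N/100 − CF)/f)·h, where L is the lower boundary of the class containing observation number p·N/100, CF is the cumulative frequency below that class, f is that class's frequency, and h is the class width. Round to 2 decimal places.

N = 94; target position k = 80/100 · 94 = 75.2.
Cumulative frequencies: 16, 18, 34, 50, 68, 94.
Observation 75.2 falls in the class 80 – <90.
L = 80, CF = 68, f = 26, h = 10.
P80 = 80 + ((75.2 − 68)/26)·10 = 80 + 2.76923 = 82.7692.

82.77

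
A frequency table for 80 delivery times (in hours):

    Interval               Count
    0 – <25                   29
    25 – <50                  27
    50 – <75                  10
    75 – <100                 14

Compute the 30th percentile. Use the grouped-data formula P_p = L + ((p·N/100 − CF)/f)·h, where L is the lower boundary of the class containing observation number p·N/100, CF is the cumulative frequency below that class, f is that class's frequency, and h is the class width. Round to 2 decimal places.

N = 80; target position k = 30/100 · 80 = 24.
Cumulative frequencies: 29, 56, 66, 80.
Observation 24 falls in the class 0 – <25.
L = 0, CF = 0, f = 29, h = 25.
P30 = 0 + ((24 − 0)/29)·25 = 0 + 20.6897 = 20.6897.

20.69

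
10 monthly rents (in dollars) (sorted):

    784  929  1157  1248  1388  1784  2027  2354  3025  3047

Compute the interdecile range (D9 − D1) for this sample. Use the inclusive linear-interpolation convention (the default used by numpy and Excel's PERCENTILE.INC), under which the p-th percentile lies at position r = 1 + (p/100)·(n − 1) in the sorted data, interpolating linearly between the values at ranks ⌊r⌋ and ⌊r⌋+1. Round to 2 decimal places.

n = 10.
P10: r = 1.9; ranks 1–2 are 784, 929; interpolating gives 914.5.
P90: r = 9.1; ranks 9–10 are 3025, 3047; interpolating gives 3027.2.
Difference: 3027.2 − 914.5 = 2112.7.

2112.70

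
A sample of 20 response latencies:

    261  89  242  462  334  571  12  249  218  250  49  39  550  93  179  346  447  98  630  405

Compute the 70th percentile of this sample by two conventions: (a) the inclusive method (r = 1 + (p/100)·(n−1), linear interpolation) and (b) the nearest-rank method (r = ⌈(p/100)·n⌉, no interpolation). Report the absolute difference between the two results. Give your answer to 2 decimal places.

17.70

Sorted: 12, 39, 49, 89, 93, 98, 179, 218, 242, 249, 250, 261, 334, 346, 405, 447, 462, 550, 571, 630.
n = 20.
(a) r = 14.3; between ranks 14 (346) and 15 (405): 363.7.
(b) the nearest-rank method: rank 14 → 346.
|363.7 − 346| = 17.7.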